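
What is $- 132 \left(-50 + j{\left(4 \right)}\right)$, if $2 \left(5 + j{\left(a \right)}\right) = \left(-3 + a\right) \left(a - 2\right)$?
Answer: $7128$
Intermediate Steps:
$j{\left(a \right)} = -5 + \frac{\left(-3 + a\right) \left(-2 + a\right)}{2}$ ($j{\left(a \right)} = -5 + \frac{\left(-3 + a\right) \left(a - 2\right)}{2} = -5 + \frac{\left(-3 + a\right) \left(-2 + a\right)}{2}$)
$- 132 \left(-50 + j{\left(4 \right)}\right) = - 132 \left(-50 - \left(12 - 8\right)\right) = - 132 \left(-50 - 4\right) = \left(-132\right) \left(-54\right) = 7128$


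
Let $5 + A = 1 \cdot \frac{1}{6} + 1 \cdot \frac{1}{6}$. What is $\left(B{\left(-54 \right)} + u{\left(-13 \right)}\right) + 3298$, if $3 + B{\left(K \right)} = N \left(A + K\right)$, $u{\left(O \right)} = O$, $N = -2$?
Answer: $\frac{10198}{3} \approx 3399.3$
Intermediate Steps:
$A = - \frac{14}{3}$ ($A = -5 + \left(1 \cdot \frac{1}{6} + 1 \cdot \frac{1}{6}\right) = -5 + \left(\frac{1}{6} + \frac{1}{6}\right) = -5 + \frac{1}{3} = - \frac{14}{3} \approx -4.6667$)
$B{\left(K \right)} = \frac{19}{3} - 2 K$ ($B{\left(K \right)} = -3 - 2 \left(- \frac{14}{3} + K\right) = -3 - \left(- \frac{28}{3} + 2 K\right) = \frac{19}{3} - 2 K$)
$\left(B{\left(-54 \right)} + u{\left(-13 \right)}\right) + 3298 = \left(\left(\frac{19}{3} - -108\right) - 13\right) + 3298 = \left(\left(\frac{19}{3} + 108\right) - 13\right) + 3298 = \left(\frac{343}{3} - 13\right) + 3298 = \frac{304}{3} + 3298 = \frac{10198}{3}$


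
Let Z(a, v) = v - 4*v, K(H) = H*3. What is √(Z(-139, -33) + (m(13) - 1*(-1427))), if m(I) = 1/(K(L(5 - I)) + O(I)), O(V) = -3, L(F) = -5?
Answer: 11*√454/6 ≈ 39.063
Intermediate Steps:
K(H) = 3*H
Z(a, v) = -3*v
m(I) = -1/18 (m(I) = 1/(3*(-5) - 3) = 1/(-15 - 3) = 1/(-18) = -1/18)
√(Z(-139, -33) + (m(13) - 1*(-1427))) = √(-3*(-33) + (-1/18 - 1*(-1427))) = √(99 + (-1/18 + 1427)) = √(99 + 25685/18) = √(27467/18) = 11*√454/6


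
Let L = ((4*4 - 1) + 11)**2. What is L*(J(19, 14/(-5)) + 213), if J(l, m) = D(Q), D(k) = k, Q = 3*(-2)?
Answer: 139932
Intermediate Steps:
Q = -6
J(l, m) = -6
L = 676 (L = ((16 - 1) + 11)**2 = (15 + 11)**2 = 26**2 = 676)
L*(J(19, 14/(-5)) + 213) = 676*(-6 + 213) = 676*207 = 139932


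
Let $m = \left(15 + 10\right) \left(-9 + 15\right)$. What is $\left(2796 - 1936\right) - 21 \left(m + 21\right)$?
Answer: $-2731$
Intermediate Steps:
$m = 150$ ($m = 25 \cdot 6 = 150$)
$\left(2796 - 1936\right) - 21 \left(m + 21\right) = \left(2796 - 1936\right) - 21 \left(150 + 21\right) = 860 - 3591 = -2731$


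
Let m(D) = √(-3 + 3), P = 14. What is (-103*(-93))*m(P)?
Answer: 0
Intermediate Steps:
m(D) = 0 (m(D) = √0 = 0)
(-103*(-93))*m(P) = -103*(-93)*0 = 9579*0 = 0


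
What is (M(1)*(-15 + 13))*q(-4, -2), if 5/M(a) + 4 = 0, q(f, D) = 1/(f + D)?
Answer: -5/12 ≈ -0.41667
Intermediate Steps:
q(f, D) = 1/(D + f)
M(a) = -5/4 (M(a) = 5/(-4 + 0) = 5/(-4) = 5*(-¼) = -5/4)
(M(1)*(-15 + 13))*q(-4, -2) = (-5*(-15 + 13)/4)/(-2 - 4) = -5/4*(-2)/(-6) = (5/2)*(-⅙) = -5/12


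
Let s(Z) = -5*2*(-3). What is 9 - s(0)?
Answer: -21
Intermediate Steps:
s(Z) = 30 (s(Z) = -10*(-3) = 30)
9 - s(0) = 9 - 1*30 = 9 - 30 = -21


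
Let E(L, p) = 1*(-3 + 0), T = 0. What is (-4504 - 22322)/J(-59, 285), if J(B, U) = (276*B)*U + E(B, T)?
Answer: 8942/1546981 ≈ 0.0057803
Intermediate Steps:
E(L, p) = -3 (E(L, p) = 1*(-3) = -3)
J(B, U) = -3 + 276*B*U (J(B, U) = (276*B)*U - 3 = 276*B*U - 3 = -3 + 276*B*U)
(-4504 - 22322)/J(-59, 285) = (-4504 - 22322)/(-3 + 276*(-59)*285) = -26826/(-3 - 4640940) = -26826/(-4640943) = -26826*(-1/4640943) = 8942/1546981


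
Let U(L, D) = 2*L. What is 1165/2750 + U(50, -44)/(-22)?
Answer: -2267/550 ≈ -4.1218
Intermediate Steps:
1165/2750 + U(50, -44)/(-22) = 1165/2750 + (2*50)/(-22) = 1165*(1/2750) + 100*(-1/22) = 233/550 - 50/11 = -2267/550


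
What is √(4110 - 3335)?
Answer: 5*√31 ≈ 27.839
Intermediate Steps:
√(4110 - 3335) = √775 = 5*√31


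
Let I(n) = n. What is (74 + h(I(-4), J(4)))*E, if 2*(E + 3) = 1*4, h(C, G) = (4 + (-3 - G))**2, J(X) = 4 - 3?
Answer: -74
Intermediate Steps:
J(X) = 1
h(C, G) = (1 - G)**2
E = -1 (E = -3 + (1*4)/2 = -3 + (1/2)*4 = -3 + 2 = -1)
(74 + h(I(-4), J(4)))*E = (74 + (-1 + 1)**2)*(-1) = (74 + 0**2)*(-1) = (74 + 0)*(-1) = 74*(-1) = -74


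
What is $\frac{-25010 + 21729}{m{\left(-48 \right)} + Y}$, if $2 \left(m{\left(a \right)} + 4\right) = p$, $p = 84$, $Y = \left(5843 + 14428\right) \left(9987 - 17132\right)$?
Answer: $\frac{3281}{144836257} \approx 2.2653 \cdot 10^{-5}$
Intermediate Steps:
$Y = -144836295$ ($Y = 20271 \left(-7145\right) = -144836295$)
$m{\left(a \right)} = 38$ ($m{\left(a \right)} = -4 + \frac{1}{2} \cdot 84 = -4 + 42 = 38$)
$\frac{-25010 + 21729}{m{\left(-48 \right)} + Y} = \frac{-25010 + 21729}{38 - 144836295} = - \frac{3281}{-144836257} = \left(-3281\right) \left(- \frac{1}{144836257}\right) = \frac{3281}{144836257}$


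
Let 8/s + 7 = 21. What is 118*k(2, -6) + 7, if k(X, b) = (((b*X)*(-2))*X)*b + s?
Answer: -237367/7 ≈ -33910.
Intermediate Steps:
s = 4/7 (s = 8/(-7 + 21) = 8/14 = 8*(1/14) = 4/7 ≈ 0.57143)
k(X, b) = 4/7 - 2*X**2*b**2 (k(X, b) = (((b*X)*(-2))*X)*b + 4/7 = (((X*b)*(-2))*X)*b + 4/7 = ((-2*X*b)*X)*b + 4/7 = (-2*b*X**2)*b + 4/7 = -2*X**2*b**2 + 4/7 = 4/7 - 2*X**2*b**2)
118*k(2, -6) + 7 = 118*(4/7 - 2*2**2*(-6)**2) + 7 = 118*(4/7 - 2*4*36) + 7 = 118*(4/7 - 288) + 7 = 118*(-2012/7) + 7 = -237416/7 + 7 = -237367/7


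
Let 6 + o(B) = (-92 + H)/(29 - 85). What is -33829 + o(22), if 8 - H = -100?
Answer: -236847/7 ≈ -33835.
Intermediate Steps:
H = 108 (H = 8 - 1*(-100) = 8 + 100 = 108)
o(B) = -44/7 (o(B) = -6 + (-92 + 108)/(29 - 85) = -6 + 16/(-56) = -6 + 16*(-1/56) = -6 - 2/7 = -44/7)
-33829 + o(22) = -33829 - 44/7 = -236847/7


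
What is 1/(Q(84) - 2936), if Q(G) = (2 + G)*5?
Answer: -1/2506 ≈ -0.00039904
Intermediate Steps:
Q(G) = 10 + 5*G
1/(Q(84) - 2936) = 1/((10 + 5*84) - 2936) = 1/((10 + 420) - 2936) = 1/(430 - 2936) = 1/(-2506) = -1/2506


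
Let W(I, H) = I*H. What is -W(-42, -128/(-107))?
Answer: 5376/107 ≈ 50.243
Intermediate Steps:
W(I, H) = H*I
-W(-42, -128/(-107)) = -(-128/(-107))*(-42) = -(-128*(-1/107))*(-42) = -128*(-42)/107 = -1*(-5376/107) = 5376/107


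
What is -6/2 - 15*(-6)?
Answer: 87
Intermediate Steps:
-6/2 - 15*(-6) = -6*1/2 + 90 = -3 + 90 = 87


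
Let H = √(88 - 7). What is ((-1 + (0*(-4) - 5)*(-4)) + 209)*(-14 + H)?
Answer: -1140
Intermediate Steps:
H = 9 (H = √81 = 9)
((-1 + (0*(-4) - 5)*(-4)) + 209)*(-14 + H) = ((-1 + (0*(-4) - 5)*(-4)) + 209)*(-14 + 9) = ((-1 + (0 - 5)*(-4)) + 209)*(-5) = ((-1 - 5*(-4)) + 209)*(-5) = ((-1 + 20) + 209)*(-5) = (19 + 209)*(-5) = 228*(-5) = -1140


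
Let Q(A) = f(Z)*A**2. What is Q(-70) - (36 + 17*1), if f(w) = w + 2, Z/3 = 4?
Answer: 68547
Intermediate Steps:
Z = 12 (Z = 3*4 = 12)
f(w) = 2 + w
Q(A) = 14*A**2 (Q(A) = (2 + 12)*A**2 = 14*A**2)
Q(-70) - (36 + 17*1) = 14*(-70)**2 - (36 + 17*1) = 14*4900 - (36 + 17) = 68600 - 1*53 = 68600 - 53 = 68547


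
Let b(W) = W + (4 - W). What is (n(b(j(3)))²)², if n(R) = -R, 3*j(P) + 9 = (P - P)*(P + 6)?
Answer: 256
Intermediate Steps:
j(P) = -3 (j(P) = -3 + ((P - P)*(P + 6))/3 = -3 + (0*(6 + P))/3 = -3 + (⅓)*0 = -3 + 0 = -3)
b(W) = 4
(n(b(j(3)))²)² = ((-1*4)²)² = ((-4)²)² = 16² = 256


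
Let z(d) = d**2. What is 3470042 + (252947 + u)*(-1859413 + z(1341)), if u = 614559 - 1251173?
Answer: 23457801086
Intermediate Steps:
u = -636614
3470042 + (252947 + u)*(-1859413 + z(1341)) = 3470042 + (252947 - 636614)*(-1859413 + 1341**2) = 3470042 - 383667*(-1859413 + 1798281) = 3470042 - 383667*(-61132) = 3470042 + 23454331044 = 23457801086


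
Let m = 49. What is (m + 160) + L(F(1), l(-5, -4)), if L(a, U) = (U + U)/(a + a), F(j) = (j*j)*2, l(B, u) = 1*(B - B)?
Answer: 209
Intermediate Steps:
l(B, u) = 0 (l(B, u) = 1*0 = 0)
F(j) = 2*j² (F(j) = j²*2 = 2*j²)
L(a, U) = U/a (L(a, U) = (2*U)/((2*a)) = (2*U)*(1/(2*a)) = U/a)
(m + 160) + L(F(1), l(-5, -4)) = (49 + 160) + 0/((2*1²)) = 209 + 0/((2*1)) = 209 + 0/2 = 209 + 0*(½) = 209 + 0 = 209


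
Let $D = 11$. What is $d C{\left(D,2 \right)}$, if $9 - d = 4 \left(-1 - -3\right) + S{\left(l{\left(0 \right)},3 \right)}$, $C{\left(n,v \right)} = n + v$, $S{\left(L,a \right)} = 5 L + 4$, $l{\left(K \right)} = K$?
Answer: $-39$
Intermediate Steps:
$S{\left(L,a \right)} = 4 + 5 L$
$d = -3$ ($d = 9 - \left(4 \left(-1 - -3\right) + \left(4 + 5 \cdot 0\right)\right) = 9 - \left(4 \left(-1 + 3\right) + \left(4 + 0\right)\right) = 9 - \left(4 \cdot 2 + 4\right) = 9 - \left(8 + 4\right) = 9 - 12 = -3$)
$d C{\left(D,2 \right)} = - 3 \left(11 + 2\right) = \left(-3\right) 13 = -39$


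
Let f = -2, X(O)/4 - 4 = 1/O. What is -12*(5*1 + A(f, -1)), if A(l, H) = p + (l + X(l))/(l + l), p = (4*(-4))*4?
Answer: 744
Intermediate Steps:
X(O) = 16 + 4/O
p = -64 (p = -16*4 = -64)
A(l, H) = -64 + (16 + l + 4/l)/(2*l) (A(l, H) = -64 + (l + (16 + 4/l))/(l + l) = -64 + (16 + l + 4/l)/((2*l)) = -64 + (16 + l + 4/l)*(1/(2*l)) = -64 + (16 + l + 4/l)/(2*l))
-12*(5*1 + A(f, -1)) = -12*(5*1 + (-127/2 + 2/(-2)² + 8/(-2))) = -12*(5 + (-127/2 + 2*(¼) + 8*(-½))) = -12*(5 + (-127/2 + ½ - 4)) = -12*(5 - 67) = -12*(-62) = 744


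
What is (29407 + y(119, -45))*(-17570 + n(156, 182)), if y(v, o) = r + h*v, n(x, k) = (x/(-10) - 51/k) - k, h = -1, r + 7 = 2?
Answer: -473470121193/910 ≈ -5.2030e+8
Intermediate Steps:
r = -5 (r = -7 + 2 = -5)
n(x, k) = -k - 51/k - x/10 (n(x, k) = (x*(-⅒) - 51/k) - k = (-x/10 - 51/k) - k = (-51/k - x/10) - k = -k - 51/k - x/10)
y(v, o) = -5 - v
(29407 + y(119, -45))*(-17570 + n(156, 182)) = (29407 + (-5 - 1*119))*(-17570 + (-1*182 - 51/182 - ⅒*156)) = (29407 + (-5 - 119))*(-17570 + (-182 - 51*1/182 - 78/5)) = (29407 - 124)*(-17570 + (-182 - 51/182 - 78/5)) = 29283*(-17570 - 180071/910) = 29283*(-16168771/910) = -473470121193/910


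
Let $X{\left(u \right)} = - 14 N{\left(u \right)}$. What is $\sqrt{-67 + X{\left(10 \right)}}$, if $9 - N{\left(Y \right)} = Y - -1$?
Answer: $i \sqrt{39} \approx 6.245 i$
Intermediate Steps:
$N{\left(Y \right)} = 8 - Y$ ($N{\left(Y \right)} = 9 - \left(Y - -1\right) = 9 - \left(Y + 1\right) = 9 - \left(1 + Y\right) = 8 - Y$)
$X{\left(u \right)} = -112 + 14 u$ ($X{\left(u \right)} = - 14 \left(8 - u\right) = -112 + 14 u$)
$\sqrt{-67 + X{\left(10 \right)}} = \sqrt{-67 + \left(-112 + 14 \cdot 10\right)} = \sqrt{-67 + \left(-112 + 140\right)} = \sqrt{-67 + 28} = \sqrt{-39} = i \sqrt{39}$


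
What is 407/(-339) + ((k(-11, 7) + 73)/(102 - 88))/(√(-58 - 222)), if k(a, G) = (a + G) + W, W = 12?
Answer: -407/339 - 81*I*√70/1960 ≈ -1.2006 - 0.34576*I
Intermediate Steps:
k(a, G) = 12 + G + a (k(a, G) = (a + G) + 12 = (G + a) + 12 = 12 + G + a)
407/(-339) + ((k(-11, 7) + 73)/(102 - 88))/(√(-58 - 222)) = 407/(-339) + (((12 + 7 - 11) + 73)/(102 - 88))/(√(-58 - 222)) = 407*(-1/339) + ((8 + 73)/14)/(√(-280)) = -407/339 + (81*(1/14))/((2*I*√70)) = -407/339 + 81*(-I*√70/140)/14 = -407/339 - 81*I*√70/1960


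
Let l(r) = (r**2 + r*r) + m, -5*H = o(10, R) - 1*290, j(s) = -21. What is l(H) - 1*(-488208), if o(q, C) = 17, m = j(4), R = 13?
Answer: 12353733/25 ≈ 4.9415e+5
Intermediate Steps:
m = -21
H = 273/5 (H = -(17 - 1*290)/5 = -(17 - 290)/5 = -1/5*(-273) = 273/5 ≈ 54.600)
l(r) = -21 + 2*r**2 (l(r) = (r**2 + r*r) - 21 = (r**2 + r**2) - 21 = 2*r**2 - 21 = -21 + 2*r**2)
l(H) - 1*(-488208) = (-21 + 2*(273/5)**2) - 1*(-488208) = (-21 + 2*(74529/25)) + 488208 = (-21 + 149058/25) + 488208 = 148533/25 + 488208 = 12353733/25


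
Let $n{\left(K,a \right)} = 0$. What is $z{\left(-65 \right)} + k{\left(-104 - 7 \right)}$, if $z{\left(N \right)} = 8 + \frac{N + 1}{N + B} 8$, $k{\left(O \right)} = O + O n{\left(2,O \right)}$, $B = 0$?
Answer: $- \frac{6183}{65} \approx -95.123$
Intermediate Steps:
$k{\left(O \right)} = O$ ($k{\left(O \right)} = O + O 0 = O + 0 = O$)
$z{\left(N \right)} = 8 + \frac{8 \left(1 + N\right)}{N}$ ($z{\left(N \right)} = 8 + \frac{N + 1}{N + 0} \cdot 8 = 8 + \frac{1 + N}{N} 8 = 8 + \frac{8 \left(1 + N\right)}{N}$)
$z{\left(-65 \right)} + k{\left(-104 - 7 \right)} = \left(16 + \frac{8}{-65}\right) - 111 = \left(16 + 8 \left(- \frac{1}{65}\right)\right) - 111 = \left(16 - \frac{8}{65}\right) - 111 = \frac{1032}{65} - 111 = - \frac{6183}{65}$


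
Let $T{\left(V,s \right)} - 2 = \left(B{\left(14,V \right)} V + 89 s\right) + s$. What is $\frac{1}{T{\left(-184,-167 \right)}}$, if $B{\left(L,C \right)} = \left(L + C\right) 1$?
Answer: $\frac{1}{16252} \approx 6.1531 \cdot 10^{-5}$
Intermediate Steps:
$B{\left(L,C \right)} = C + L$ ($B{\left(L,C \right)} = \left(C + L\right) 1 = C + L$)
$T{\left(V,s \right)} = 2 + 90 s + V \left(14 + V\right)$ ($T{\left(V,s \right)} = 2 + \left(\left(\left(V + 14\right) V + 89 s\right) + s\right) = 2 + \left(\left(\left(14 + V\right) V + 89 s\right) + s\right) = 2 + \left(\left(V \left(14 + V\right) + 89 s\right) + s\right) = 2 + \left(\left(89 s + V \left(14 + V\right)\right) + s\right) = 2 + \left(90 s + V \left(14 + V\right)\right) = 2 + 90 s + V \left(14 + V\right)$)
$\frac{1}{T{\left(-184,-167 \right)}} = \frac{1}{2 + 90 \left(-167\right) - 184 \left(14 - 184\right)} = \frac{1}{2 - 15030 - -31280} = \frac{1}{2 - 15030 + 31280} = \frac{1}{16252}$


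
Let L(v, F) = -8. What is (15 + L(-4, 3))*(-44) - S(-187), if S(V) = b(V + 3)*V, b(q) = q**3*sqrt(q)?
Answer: -308 - 2329834496*I*sqrt(46) ≈ -308.0 - 1.5802e+10*I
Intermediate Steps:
b(q) = q**(7/2)
S(V) = V*(3 + V)**(7/2) (S(V) = (V + 3)**(7/2)*V = (3 + V)**(7/2)*V = V*(3 + V)**(7/2))
(15 + L(-4, 3))*(-44) - S(-187) = (15 - 8)*(-44) - (-187)*(3 - 187)**(7/2) = 7*(-44) - (-187)*(-184)**(7/2) = -308 - (-187)*(-12459008*I*sqrt(46)) = -308 - 2329834496*I*sqrt(46)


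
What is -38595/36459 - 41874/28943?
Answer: -881246417/351744279 ≈ -2.5054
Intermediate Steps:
-38595/36459 - 41874/28943 = -38595*1/36459 - 41874*1/28943 = -12865/12153 - 41874/28943 = -881246417/351744279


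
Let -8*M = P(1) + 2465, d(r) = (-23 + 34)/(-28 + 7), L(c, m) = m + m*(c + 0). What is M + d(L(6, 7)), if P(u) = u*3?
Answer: -12979/42 ≈ -309.02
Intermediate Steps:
P(u) = 3*u
L(c, m) = m + c*m (L(c, m) = m + m*c = m + c*m)
d(r) = -11/21 (d(r) = 11/(-21) = 11*(-1/21) = -11/21)
M = -617/2 (M = -(3*1 + 2465)/8 = -(3 + 2465)/8 = -⅛*2468 = -617/2 ≈ -308.50)
M + d(L(6, 7)) = -617/2 - 11/21 = -12979/42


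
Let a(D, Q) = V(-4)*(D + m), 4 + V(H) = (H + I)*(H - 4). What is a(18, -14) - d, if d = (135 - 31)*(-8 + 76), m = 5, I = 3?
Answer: -6980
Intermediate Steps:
V(H) = -4 + (-4 + H)*(3 + H) (V(H) = -4 + (H + 3)*(H - 4) = -4 + (3 + H)*(-4 + H) = -4 + (-4 + H)*(3 + H))
d = 7072 (d = 104*68 = 7072)
a(D, Q) = 20 + 4*D (a(D, Q) = (-16 + (-4)² - 1*(-4))*(D + 5) = (-16 + 16 + 4)*(5 + D) = 4*(5 + D) = 20 + 4*D)
a(18, -14) - d = (20 + 4*18) - 1*7072 = (20 + 72) - 7072 = 92 - 7072 = -6980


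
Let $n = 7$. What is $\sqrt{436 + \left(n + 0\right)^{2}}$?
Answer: $\sqrt{485} \approx 22.023$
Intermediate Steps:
$\sqrt{436 + \left(n + 0\right)^{2}} = \sqrt{436 + \left(7 + 0\right)^{2}} = \sqrt{436 + 7^{2}} = \sqrt{436 + 49} = \sqrt{485}$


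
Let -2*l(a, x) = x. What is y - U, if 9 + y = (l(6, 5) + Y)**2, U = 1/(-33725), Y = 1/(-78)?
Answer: -137765104/51295725 ≈ -2.6857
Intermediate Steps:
l(a, x) = -x/2
Y = -1/78 ≈ -0.012821
U = -1/33725 ≈ -2.9652e-5
y = -4085/1521 (y = -9 + (-1/2*5 - 1/78)**2 = -9 + (-5/2 - 1/78)**2 = -9 + (-98/39)**2 = -9 + 9604/1521 = -4085/1521 ≈ -2.6857)
y - U = -4085/1521 - 1*(-1/33725) = -4085/1521 + 1/33725 = -137765104/51295725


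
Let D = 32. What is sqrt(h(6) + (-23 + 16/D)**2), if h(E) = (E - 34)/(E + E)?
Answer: sqrt(18141)/6 ≈ 22.448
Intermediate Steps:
h(E) = (-34 + E)/(2*E) (h(E) = (-34 + E)/((2*E)) = (-34 + E)*(1/(2*E)) = (-34 + E)/(2*E))
sqrt(h(6) + (-23 + 16/D)**2) = sqrt((1/2)*(-34 + 6)/6 + (-23 + 16/32)**2) = sqrt((1/2)*(1/6)*(-28) + (-23 + 16*(1/32))**2) = sqrt(-7/3 + (-23 + 1/2)**2) = sqrt(-7/3 + (-45/2)**2) = sqrt(-7/3 + 2025/4) = sqrt(6047/12) = sqrt(18141)/6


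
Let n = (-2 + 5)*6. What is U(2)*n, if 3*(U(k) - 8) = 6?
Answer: 180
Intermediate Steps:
n = 18 (n = 3*6 = 18)
U(k) = 10 (U(k) = 8 + (⅓)*6 = 8 + 2 = 10)
U(2)*n = 10*18 = 180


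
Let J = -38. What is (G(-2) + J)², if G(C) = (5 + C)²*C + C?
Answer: 3364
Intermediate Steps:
G(C) = C + C*(5 + C)² (G(C) = C*(5 + C)² + C = C + C*(5 + C)²)
(G(-2) + J)² = (-2*(1 + (5 - 2)²) - 38)² = (-2*(1 + 3²) - 38)² = (-2*(1 + 9) - 38)² = (-2*10 - 38)² = (-20 - 38)² = (-58)² = 3364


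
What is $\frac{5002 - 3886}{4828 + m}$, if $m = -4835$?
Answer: $- \frac{1116}{7} \approx -159.43$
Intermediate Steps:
$\frac{5002 - 3886}{4828 + m} = \frac{5002 - 3886}{4828 - 4835} = \frac{1116}{-7} = 1116 \left(- \frac{1}{7}\right) = - \frac{1116}{7}$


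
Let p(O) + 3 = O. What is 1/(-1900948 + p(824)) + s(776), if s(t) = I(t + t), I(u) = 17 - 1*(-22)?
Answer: 74104952/1900127 ≈ 39.000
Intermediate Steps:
I(u) = 39 (I(u) = 17 + 22 = 39)
p(O) = -3 + O
s(t) = 39
1/(-1900948 + p(824)) + s(776) = 1/(-1900948 + (-3 + 824)) + 39 = 1/(-1900948 + 821) + 39 = 1/(-1900127) + 39 = -1/1900127 + 39 = 74104952/1900127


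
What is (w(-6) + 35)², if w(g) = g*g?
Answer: 5041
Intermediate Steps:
w(g) = g²
(w(-6) + 35)² = ((-6)² + 35)² = (36 + 35)² = 71² = 5041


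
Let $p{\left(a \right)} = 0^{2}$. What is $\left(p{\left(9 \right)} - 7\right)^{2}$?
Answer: $49$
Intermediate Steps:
$p{\left(a \right)} = 0$
$\left(p{\left(9 \right)} - 7\right)^{2} = \left(0 - 7\right)^{2} = \left(-7\right)^{2} = 49$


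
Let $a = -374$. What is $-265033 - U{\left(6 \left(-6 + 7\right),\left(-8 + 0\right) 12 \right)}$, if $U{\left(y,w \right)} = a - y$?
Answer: $-264653$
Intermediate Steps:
$U{\left(y,w \right)} = -374 - y$
$-265033 - U{\left(6 \left(-6 + 7\right),\left(-8 + 0\right) 12 \right)} = -265033 - \left(-374 - 6 \left(-6 + 7\right)\right) = -265033 - \left(-374 - 6 \cdot 1\right) = -265033 - \left(-374 - 6\right) = -265033 - -380 = -265033 + 380 = -264653$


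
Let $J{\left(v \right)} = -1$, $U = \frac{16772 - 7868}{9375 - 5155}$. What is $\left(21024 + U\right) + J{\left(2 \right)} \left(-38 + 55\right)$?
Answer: $\frac{22164611}{1055} \approx 21009.0$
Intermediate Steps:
$U = \frac{2226}{1055}$ ($U = \frac{8904}{4220} = 8904 \cdot \frac{1}{4220} = \frac{2226}{1055} \approx 2.11$)
$\left(21024 + U\right) + J{\left(2 \right)} \left(-38 + 55\right) = \left(21024 + \frac{2226}{1055}\right) - \left(-38 + 55\right) = \frac{22182546}{1055} - 17 = \frac{22164611}{1055}$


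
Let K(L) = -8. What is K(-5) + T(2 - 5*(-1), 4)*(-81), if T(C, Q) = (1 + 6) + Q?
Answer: -899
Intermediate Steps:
T(C, Q) = 7 + Q
K(-5) + T(2 - 5*(-1), 4)*(-81) = -8 + (7 + 4)*(-81) = -8 + 11*(-81) = -8 - 891 = -899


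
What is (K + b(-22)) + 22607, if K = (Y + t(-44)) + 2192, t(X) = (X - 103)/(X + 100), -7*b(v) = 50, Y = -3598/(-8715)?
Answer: 1728334049/69720 ≈ 24790.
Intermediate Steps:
Y = 514/1245 (Y = -3598*(-1/8715) = 514/1245 ≈ 0.41285)
b(v) = -50/7 (b(v) = -1/7*50 = -50/7)
t(X) = (-103 + X)/(100 + X)
K = 21810287/9960 (K = (514/1245 + (-103 - 44)/(100 - 44)) + 2192 = (514/1245 - 147/56) + 2192 = (514/1245 + (1/56)*(-147)) + 2192 = (514/1245 - 21/8) + 2192 = -22033/9960 + 2192 = 21810287/9960 ≈ 2189.8)
(K + b(-22)) + 22607 = (21810287/9960 - 50/7) + 22607 = 152174009/69720 + 22607 = 1728334049/69720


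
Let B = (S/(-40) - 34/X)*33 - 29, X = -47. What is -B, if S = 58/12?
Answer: 34273/3760 ≈ 9.1152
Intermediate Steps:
S = 29/6 (S = 58*(1/12) = 29/6 ≈ 4.8333)
B = -34273/3760 (B = ((29/6)/(-40) - 34/(-47))*33 - 29 = ((29/6)*(-1/40) - 34*(-1/47))*33 - 29 = (-29/240 + 34/47)*33 - 29 = (6797/11280)*33 - 29 = 74767/3760 - 29 = -34273/3760 ≈ -9.1152)
-B = -1*(-34273/3760) = 34273/3760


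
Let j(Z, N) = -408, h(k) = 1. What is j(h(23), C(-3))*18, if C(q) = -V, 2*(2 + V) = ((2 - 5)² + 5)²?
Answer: -7344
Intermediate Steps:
V = 96 (V = -2 + ((2 - 5)² + 5)²/2 = -2 + ((-3)² + 5)²/2 = -2 + (9 + 5)²/2 = -2 + (½)*14² = -2 + (½)*196 = -2 + 98 = 96)
C(q) = -96 (C(q) = -1*96 = -96)
j(h(23), C(-3))*18 = -408*18 = -7344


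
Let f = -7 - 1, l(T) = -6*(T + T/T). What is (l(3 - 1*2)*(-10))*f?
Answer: -960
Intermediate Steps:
l(T) = -6 - 6*T (l(T) = -6*(T + 1) = -6*(1 + T) = -6 - 6*T)
f = -8
(l(3 - 1*2)*(-10))*f = ((-6 - 6*(3 - 1*2))*(-10))*(-8) = ((-6 - 6*(3 - 2))*(-10))*(-8) = ((-6 - 6*1)*(-10))*(-8) = ((-6 - 6)*(-10))*(-8) = -12*(-10)*(-8) = 120*(-8) = -960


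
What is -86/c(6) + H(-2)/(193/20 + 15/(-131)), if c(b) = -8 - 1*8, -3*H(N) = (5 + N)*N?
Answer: 1116189/199864 ≈ 5.5847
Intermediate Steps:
H(N) = -N*(5 + N)/3 (H(N) = -(5 + N)*N/3 = -N*(5 + N)/3)
c(b) = -16 (c(b) = -8 - 8 = -16)
-86/c(6) + H(-2)/(193/20 + 15/(-131)) = -86/(-16) + (-⅓*(-2)*(5 - 2))/(193/20 + 15/(-131)) = -86*(-1/16) + (-⅓*(-2)*3)/(193*(1/20) + 15*(-1/131)) = 43/8 + 2/(193/20 - 15/131) = 43/8 + 2/(24983/2620) = 43/8 + 2*(2620/24983) = 43/8 + 5240/24983 = 1116189/199864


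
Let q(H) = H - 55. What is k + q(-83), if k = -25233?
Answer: -25371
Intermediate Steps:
q(H) = -55 + H
k + q(-83) = -25233 + (-55 - 83) = -25233 - 138 = -25371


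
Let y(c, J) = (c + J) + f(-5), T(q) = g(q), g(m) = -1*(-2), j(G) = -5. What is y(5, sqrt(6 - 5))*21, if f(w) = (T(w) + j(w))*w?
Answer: 441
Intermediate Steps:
g(m) = 2
T(q) = 2
f(w) = -3*w (f(w) = (2 - 5)*w = -3*w)
y(c, J) = 15 + J + c (y(c, J) = (c + J) - 3*(-5) = (J + c) + 15 = 15 + J + c)
y(5, sqrt(6 - 5))*21 = (15 + sqrt(6 - 5) + 5)*21 = (15 + sqrt(1) + 5)*21 = (15 + 1 + 5)*21 = 21*21 = 441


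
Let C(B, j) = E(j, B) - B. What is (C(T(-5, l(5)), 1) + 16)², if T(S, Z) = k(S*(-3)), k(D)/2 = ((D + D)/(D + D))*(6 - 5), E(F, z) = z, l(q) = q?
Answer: 256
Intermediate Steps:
k(D) = 2 (k(D) = 2*(((D + D)/(D + D))*(6 - 5)) = 2*(((2*D)/((2*D)))*1) = 2*(((2*D)*(1/(2*D)))*1) = 2*(1*1) = 2*1 = 2)
T(S, Z) = 2
C(B, j) = 0 (C(B, j) = B - B = 0)
(C(T(-5, l(5)), 1) + 16)² = (0 + 16)² = 16² = 256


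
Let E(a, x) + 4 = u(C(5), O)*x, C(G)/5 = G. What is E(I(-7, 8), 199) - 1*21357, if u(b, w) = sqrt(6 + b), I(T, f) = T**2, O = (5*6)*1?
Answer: -21361 + 199*sqrt(31) ≈ -20253.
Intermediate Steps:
C(G) = 5*G
O = 30 (O = 30*1 = 30)
E(a, x) = -4 + x*sqrt(31) (E(a, x) = -4 + sqrt(6 + 5*5)*x = -4 + sqrt(6 + 25)*x = -4 + sqrt(31)*x = -4 + x*sqrt(31))
E(I(-7, 8), 199) - 1*21357 = (-4 + 199*sqrt(31)) - 1*21357 = (-4 + 199*sqrt(31)) - 21357 = -21361 + 199*sqrt(31)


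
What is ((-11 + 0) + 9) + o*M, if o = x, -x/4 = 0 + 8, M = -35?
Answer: 1118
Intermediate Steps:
x = -32 (x = -4*(0 + 8) = -4*8 = -32)
o = -32
((-11 + 0) + 9) + o*M = ((-11 + 0) + 9) - 32*(-35) = (-11 + 9) + 1120 = -2 + 1120 = 1118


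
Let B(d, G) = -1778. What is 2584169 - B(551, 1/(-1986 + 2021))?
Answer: 2585947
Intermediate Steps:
2584169 - B(551, 1/(-1986 + 2021)) = 2584169 - 1*(-1778) = 2584169 + 1778 = 2585947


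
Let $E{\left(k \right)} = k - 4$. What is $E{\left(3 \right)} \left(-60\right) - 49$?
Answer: $11$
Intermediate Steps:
$E{\left(k \right)} = -4 + k$ ($E{\left(k \right)} = k - 4 = -4 + k$)
$E{\left(3 \right)} \left(-60\right) - 49 = \left(-4 + 3\right) \left(-60\right) - 49 = \left(-1\right) \left(-60\right) - 49 = 60 - 49 = 11$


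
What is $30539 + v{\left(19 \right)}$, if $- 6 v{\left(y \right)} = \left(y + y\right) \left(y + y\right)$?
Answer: $\frac{90895}{3} \approx 30298.0$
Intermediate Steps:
$v{\left(y \right)} = - \frac{2 y^{2}}{3}$ ($v{\left(y \right)} = - \frac{\left(y + y\right) \left(y + y\right)}{6} = - \frac{2 y 2 y}{6} = - \frac{4 y^{2}}{6} = - \frac{2 y^{2}}{3}$)
$30539 + v{\left(19 \right)} = 30539 - \frac{2 \cdot 19^{2}}{3} = 30539 - \frac{722}{3} = \frac{90895}{3}$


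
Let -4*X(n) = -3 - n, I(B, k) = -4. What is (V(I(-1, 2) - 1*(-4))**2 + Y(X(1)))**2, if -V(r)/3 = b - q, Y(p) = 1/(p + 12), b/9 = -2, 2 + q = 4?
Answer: 2190333601/169 ≈ 1.2961e+7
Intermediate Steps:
q = 2 (q = -2 + 4 = 2)
b = -18 (b = 9*(-2) = -18)
X(n) = 3/4 + n/4 (X(n) = -(-3 - n)/4 = 3/4 + n/4)
Y(p) = 1/(12 + p)
V(r) = 60 (V(r) = -3*(-18 - 1*2) = -3*(-18 - 2) = -3*(-20) = 60)
(V(I(-1, 2) - 1*(-4))**2 + Y(X(1)))**2 = (60**2 + 1/(12 + (3/4 + (1/4)*1)))**2 = (3600 + 1/(12 + (3/4 + 1/4)))**2 = (3600 + 1/(12 + 1))**2 = (3600 + 1/13)**2 = (46801/13)**2 = 2190333601/169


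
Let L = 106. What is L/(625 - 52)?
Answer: 106/573 ≈ 0.18499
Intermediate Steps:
L/(625 - 52) = 106/(625 - 52) = 106/573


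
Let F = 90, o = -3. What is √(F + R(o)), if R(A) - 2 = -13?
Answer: √79 ≈ 8.8882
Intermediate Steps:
R(A) = -11 (R(A) = 2 - 13 = -11)
√(F + R(o)) = √(90 - 11) = √79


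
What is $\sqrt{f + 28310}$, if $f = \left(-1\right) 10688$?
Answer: $3 \sqrt{1958} \approx 132.75$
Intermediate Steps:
$f = -10688$
$\sqrt{f + 28310} = \sqrt{-10688 + 28310} = \sqrt{17622} = 3 \sqrt{1958}$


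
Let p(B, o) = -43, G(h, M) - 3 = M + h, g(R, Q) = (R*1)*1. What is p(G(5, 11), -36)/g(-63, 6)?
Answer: 43/63 ≈ 0.68254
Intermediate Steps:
g(R, Q) = R (g(R, Q) = R*1 = R)
G(h, M) = 3 + M + h (G(h, M) = 3 + (M + h) = 3 + M + h)
p(G(5, 11), -36)/g(-63, 6) = -43/(-63) = -43*(-1/63) = 43/63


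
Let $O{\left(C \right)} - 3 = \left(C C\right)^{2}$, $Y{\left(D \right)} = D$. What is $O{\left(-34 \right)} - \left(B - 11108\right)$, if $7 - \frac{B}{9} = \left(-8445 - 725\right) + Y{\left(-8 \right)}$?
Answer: $1264782$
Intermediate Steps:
$B = 82665$ ($B = 63 - 9 \left(\left(-8445 - 725\right) - 8\right) = 63 - 9 \left(-9170 - 8\right) = 63 - -82602 = 63 + 82602 = 82665$)
$O{\left(C \right)} = 3 + C^{4}$ ($O{\left(C \right)} = 3 + \left(C C\right)^{2} = 3 + \left(C^{2}\right)^{2} = 3 + C^{4}$)
$O{\left(-34 \right)} - \left(B - 11108\right) = \left(3 + \left(-34\right)^{4}\right) - \left(82665 - 11108\right) = \left(3 + 1336336\right) - 71557 = 1336339 - 71557 = 1264782$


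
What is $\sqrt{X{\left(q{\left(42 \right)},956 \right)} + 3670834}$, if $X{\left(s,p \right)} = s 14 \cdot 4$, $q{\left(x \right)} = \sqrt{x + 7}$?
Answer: $3 \sqrt{407914} \approx 1916.0$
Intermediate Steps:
$q{\left(x \right)} = \sqrt{7 + x}$
$X{\left(s,p \right)} = 56 s$ ($X{\left(s,p \right)} = 14 s 4 = 56 s$)
$\sqrt{X{\left(q{\left(42 \right)},956 \right)} + 3670834} = \sqrt{56 \sqrt{7 + 42} + 3670834} = \sqrt{56 \sqrt{49} + 3670834} = \sqrt{56 \cdot 7 + 3670834} = \sqrt{392 + 3670834} = \sqrt{3671226} = 3 \sqrt{407914}$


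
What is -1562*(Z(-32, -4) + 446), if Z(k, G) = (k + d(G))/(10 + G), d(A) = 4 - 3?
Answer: -2065745/3 ≈ -6.8858e+5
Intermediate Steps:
d(A) = 1
Z(k, G) = (1 + k)/(10 + G) (Z(k, G) = (k + 1)/(10 + G) = (1 + k)/(10 + G))
-1562*(Z(-32, -4) + 446) = -1562*((1 - 32)/(10 - 4) + 446) = -1562*(-31/6 + 446) = -1562*2645/6 = -2065745/3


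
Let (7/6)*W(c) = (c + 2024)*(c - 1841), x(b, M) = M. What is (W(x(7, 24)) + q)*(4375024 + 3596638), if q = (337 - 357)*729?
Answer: -178799244909672/7 ≈ -2.5543e+13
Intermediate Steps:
W(c) = 6*(-1841 + c)*(2024 + c)/7 (W(c) = 6*((c + 2024)*(c - 1841))/7 = 6*((2024 + c)*(-1841 + c))/7 = 6*((-1841 + c)*(2024 + c))/7 = 6*(-1841 + c)*(2024 + c)/7)
q = -14580 (q = -20*729 = -14580)
(W(x(7, 24)) + q)*(4375024 + 3596638) = ((-3193872 + (6/7)*24² + (1098/7)*24) - 14580)*(4375024 + 3596638) = ((-3193872 + (6/7)*576 + 26352/7) - 14580)*7971662 = ((-3193872 + 3456/7 + 26352/7) - 14580)*7971662 = (-22327296/7 - 14580)*7971662 = -22429356/7*7971662 = -178799244909672/7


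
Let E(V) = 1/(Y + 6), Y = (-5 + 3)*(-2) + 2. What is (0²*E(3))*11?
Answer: 0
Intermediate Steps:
Y = 6 (Y = -2*(-2) + 2 = 4 + 2 = 6)
E(V) = 1/12 (E(V) = 1/(6 + 6) = 1/12)
(0²*E(3))*11 = (0²*(1/12))*11 = (0*(1/12))*11 = 0*11 = 0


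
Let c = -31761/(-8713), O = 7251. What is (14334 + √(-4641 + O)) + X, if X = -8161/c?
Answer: 384155381/31761 + 3*√290 ≈ 12146.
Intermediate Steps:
c = 31761/8713 (c = -31761*(-1/8713) = 31761/8713 ≈ 3.6452)
X = -71106793/31761 (X = -8161/31761/8713 = -8161*8713/31761 = -71106793/31761 ≈ -2238.8)
(14334 + √(-4641 + O)) + X = (14334 + √(-4641 + 7251)) - 71106793/31761 = (14334 + √2610) - 71106793/31761 = (14334 + 3*√290) - 71106793/31761 = 384155381/31761 + 3*√290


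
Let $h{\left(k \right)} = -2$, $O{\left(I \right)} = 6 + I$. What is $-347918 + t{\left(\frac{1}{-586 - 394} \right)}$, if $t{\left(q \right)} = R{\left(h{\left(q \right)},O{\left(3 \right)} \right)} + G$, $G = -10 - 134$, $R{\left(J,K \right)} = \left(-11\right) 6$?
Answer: $-348128$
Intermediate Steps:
$R{\left(J,K \right)} = -66$
$G = -144$
$t{\left(q \right)} = -210$ ($t{\left(q \right)} = -66 - 144 = -210$)
$-347918 + t{\left(\frac{1}{-586 - 394} \right)} = -347918 - 210 = -348128$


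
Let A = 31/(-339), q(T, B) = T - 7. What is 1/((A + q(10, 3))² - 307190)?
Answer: -114921/35301609794 ≈ -3.2554e-6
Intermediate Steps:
q(T, B) = -7 + T
A = -31/339 (A = 31*(-1/339) = -31/339 ≈ -0.091445)
1/((A + q(10, 3))² - 307190) = 1/((-31/339 + (-7 + 10))² - 307190) = 1/((-31/339 + 3)² - 307190) = 1/((986/339)² - 307190) = 1/(972196/114921 - 307190) = 1/(-35301609794/114921) = -114921/35301609794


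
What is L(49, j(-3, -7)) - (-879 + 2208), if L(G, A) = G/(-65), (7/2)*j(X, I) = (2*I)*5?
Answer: -86434/65 ≈ -1329.8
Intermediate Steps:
j(X, I) = 20*I/7 (j(X, I) = 2*((2*I)*5)/7 = 2*(10*I)/7 = 20*I/7)
L(G, A) = -G/65 (L(G, A) = G*(-1/65) = -G/65)
L(49, j(-3, -7)) - (-879 + 2208) = -1/65*49 - (-879 + 2208) = -49/65 - 1*1329 = -49/65 - 1329 = -86434/65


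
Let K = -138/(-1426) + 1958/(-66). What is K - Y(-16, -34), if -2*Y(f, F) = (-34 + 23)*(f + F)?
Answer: 22825/93 ≈ 245.43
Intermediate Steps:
Y(f, F) = 11*F/2 + 11*f/2 (Y(f, F) = -(-34 + 23)*(f + F)/2 = -(-11)*(F + f)/2 = -(-11*F - 11*f)/2 = 11*F/2 + 11*f/2)
K = -2750/93 (K = -138*(-1/1426) + 1958*(-1/66) = 3/31 - 89/3 = -2750/93 ≈ -29.570)
K - Y(-16, -34) = -2750/93 - ((11/2)*(-34) + (11/2)*(-16)) = -2750/93 - (-187 - 88) = -2750/93 - 1*(-275) = -2750/93 + 275 = 22825/93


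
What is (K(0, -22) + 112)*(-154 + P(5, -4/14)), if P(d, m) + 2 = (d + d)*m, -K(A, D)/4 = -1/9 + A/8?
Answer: -1125344/63 ≈ -17863.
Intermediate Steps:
K(A, D) = 4/9 - A/2 (K(A, D) = -4*(-1/9 + A/8) = -4*(-1*⅑ + A*(⅛)) = -4*(-⅑ + A/8) = 4/9 - A/2)
P(d, m) = -2 + 2*d*m (P(d, m) = -2 + (d + d)*m = -2 + (2*d)*m = -2 + 2*d*m)
(K(0, -22) + 112)*(-154 + P(5, -4/14)) = ((4/9 - ½*0) + 112)*(-154 + (-2 + 2*5*(-4/14))) = ((4/9 + 0) + 112)*(-154 + (-2 + 2*5*(-4*1/14))) = (4/9 + 112)*(-154 + (-2 + 2*5*(-2/7))) = 1012*(-154 + (-2 - 20/7))/9 = 1012*(-154 - 34/7)/9 = (1012/9)*(-1112/7) = -1125344/63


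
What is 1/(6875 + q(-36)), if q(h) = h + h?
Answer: 1/6803 ≈ 0.00014699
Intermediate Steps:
q(h) = 2*h
1/(6875 + q(-36)) = 1/(6875 + 2*(-36)) = 1/(6875 - 72) = 1/6803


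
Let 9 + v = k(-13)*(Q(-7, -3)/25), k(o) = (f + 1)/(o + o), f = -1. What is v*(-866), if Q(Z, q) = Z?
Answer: 7794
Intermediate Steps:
k(o) = 0 (k(o) = (-1 + 1)/(o + o) = 0/((2*o)) = 0*(1/(2*o)) = 0)
v = -9 (v = -9 + 0*(-7/25) = -9 + 0 = -9)
v*(-866) = -9*(-866) = 7794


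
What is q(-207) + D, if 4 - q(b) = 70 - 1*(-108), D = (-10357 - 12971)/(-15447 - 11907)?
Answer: -789378/4559 ≈ -173.15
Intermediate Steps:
D = 3888/4559 (D = -23328/(-27354) = -23328*(-1/27354) = 3888/4559 ≈ 0.85282)
q(b) = -174 (q(b) = 4 - (70 - 1*(-108)) = 4 - (70 + 108) = 4 - 1*178 = 4 - 178 = -174)
q(-207) + D = -174 + 3888/4559 = -789378/4559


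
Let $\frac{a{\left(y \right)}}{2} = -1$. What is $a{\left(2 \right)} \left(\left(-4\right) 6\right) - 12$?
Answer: $36$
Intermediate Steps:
$a{\left(y \right)} = -2$ ($a{\left(y \right)} = 2 \left(-1\right) = -2$)
$a{\left(2 \right)} \left(\left(-4\right) 6\right) - 12 = - 2 \left(\left(-4\right) 6\right) - 12 = \left(-2\right) \left(-24\right) - 12 = 48 - 12 = 36$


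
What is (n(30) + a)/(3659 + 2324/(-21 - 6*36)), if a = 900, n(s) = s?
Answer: 220410/864859 ≈ 0.25485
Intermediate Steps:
(n(30) + a)/(3659 + 2324/(-21 - 6*36)) = (30 + 900)/(3659 + 2324/(-21 - 6*36)) = 930/(3659 + 2324/(-21 - 216)) = 930/(3659 + 2324/(-237)) = 930/(3659 + 2324*(-1/237)) = 930/(3659 - 2324/237) = 930/(864859/237) = 930*(237/864859) = 220410/864859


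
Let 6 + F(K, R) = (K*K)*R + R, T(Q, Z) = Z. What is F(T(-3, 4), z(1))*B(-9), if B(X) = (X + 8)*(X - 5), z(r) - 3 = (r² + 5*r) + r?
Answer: 2296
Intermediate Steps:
z(r) = 3 + r² + 6*r (z(r) = 3 + ((r² + 5*r) + r) = 3 + (r² + 6*r) = 3 + r² + 6*r)
F(K, R) = -6 + R + R*K² (F(K, R) = -6 + ((K*K)*R + R) = -6 + (K²*R + R) = -6 + (R*K² + R) = -6 + (R + R*K²) = -6 + R + R*K²)
B(X) = (-5 + X)*(8 + X) (B(X) = (8 + X)*(-5 + X) = (-5 + X)*(8 + X))
F(T(-3, 4), z(1))*B(-9) = (-6 + (3 + 1² + 6*1) + (3 + 1² + 6*1)*4²)*(-40 + (-9)² + 3*(-9)) = (-6 + (3 + 1 + 6) + (3 + 1 + 6)*16)*(-40 + 81 - 27) = (-6 + 10 + 10*16)*14 = (-6 + 10 + 160)*14 = 164*14 = 2296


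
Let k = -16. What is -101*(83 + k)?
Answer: -6767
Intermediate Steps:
-101*(83 + k) = -101*(83 - 16) = -101*67 = -6767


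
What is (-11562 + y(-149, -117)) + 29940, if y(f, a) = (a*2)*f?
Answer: 53244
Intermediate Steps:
y(f, a) = 2*a*f (y(f, a) = (2*a)*f = 2*a*f)
(-11562 + y(-149, -117)) + 29940 = (-11562 + 2*(-117)*(-149)) + 29940 = (-11562 + 34866) + 29940 = 23304 + 29940 = 53244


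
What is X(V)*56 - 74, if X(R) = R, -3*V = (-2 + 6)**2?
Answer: -1118/3 ≈ -372.67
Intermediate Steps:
V = -16/3 (V = -(-2 + 6)**2/3 = -1/3*4**2 = -1/3*16 = -16/3 ≈ -5.3333)
X(V)*56 - 74 = -16/3*56 - 74 = -896/3 - 74 = -1118/3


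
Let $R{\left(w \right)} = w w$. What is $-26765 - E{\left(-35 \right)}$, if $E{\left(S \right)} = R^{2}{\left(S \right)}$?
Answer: $-1527390$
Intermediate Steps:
$R{\left(w \right)} = w^{2}$
$E{\left(S \right)} = S^{4}$ ($E{\left(S \right)} = \left(S^{2}\right)^{2} = S^{4}$)
$-26765 - E{\left(-35 \right)} = -26765 - \left(-35\right)^{4} = -26765 - 1500625 = -1527390$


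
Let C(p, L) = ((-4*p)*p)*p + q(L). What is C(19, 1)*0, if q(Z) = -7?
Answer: 0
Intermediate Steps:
C(p, L) = -7 - 4*p**3 (C(p, L) = ((-4*p)*p)*p - 7 = (-4*p**2)*p - 7 = -4*p**3 - 7 = -7 - 4*p**3)
C(19, 1)*0 = (-7 - 4*19**3)*0 = (-7 - 4*6859)*0 = (-7 - 27436)*0 = -27443*0 = 0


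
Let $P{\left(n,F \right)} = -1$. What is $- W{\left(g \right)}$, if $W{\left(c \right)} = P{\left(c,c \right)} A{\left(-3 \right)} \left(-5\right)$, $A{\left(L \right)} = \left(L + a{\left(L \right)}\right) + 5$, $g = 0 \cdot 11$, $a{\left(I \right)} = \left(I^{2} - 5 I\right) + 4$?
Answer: $-150$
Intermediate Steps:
$a{\left(I \right)} = 4 + I^{2} - 5 I$
$g = 0$
$A{\left(L \right)} = 9 + L^{2} - 4 L$ ($A{\left(L \right)} = \left(L + \left(4 + L^{2} - 5 L\right)\right) + 5 = \left(4 + L^{2} - 4 L\right) + 5 = 9 + L^{2} - 4 L$)
$W{\left(c \right)} = 150$ ($W{\left(c \right)} = - (9 + \left(-3\right)^{2} - -12) \left(-5\right) = - (9 + 9 + 12) \left(-5\right) = \left(-1\right) 30 \left(-5\right) = \left(-30\right) \left(-5\right) = 150$)
$- W{\left(g \right)} = \left(-1\right) 150 = -150$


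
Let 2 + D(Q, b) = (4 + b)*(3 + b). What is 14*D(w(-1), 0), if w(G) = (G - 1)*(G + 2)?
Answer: 140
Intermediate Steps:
w(G) = (-1 + G)*(2 + G)
D(Q, b) = -2 + (3 + b)*(4 + b) (D(Q, b) = -2 + (4 + b)*(3 + b) = -2 + (3 + b)*(4 + b))
14*D(w(-1), 0) = 14*(10 + 0² + 7*0) = 14*(10 + 0 + 0) = 14*10 = 140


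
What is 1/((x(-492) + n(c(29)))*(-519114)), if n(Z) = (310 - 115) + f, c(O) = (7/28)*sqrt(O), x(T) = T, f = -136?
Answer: 1/224776362 ≈ 4.4489e-9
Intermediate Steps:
c(O) = sqrt(O)/4 (c(O) = (7*(1/28))*sqrt(O) = sqrt(O)/4)
n(Z) = 59 (n(Z) = (310 - 115) - 136 = 195 - 136 = 59)
1/((x(-492) + n(c(29)))*(-519114)) = 1/((-492 + 59)*(-519114)) = -1/519114/(-433) = -1/433*(-1/519114) = 1/224776362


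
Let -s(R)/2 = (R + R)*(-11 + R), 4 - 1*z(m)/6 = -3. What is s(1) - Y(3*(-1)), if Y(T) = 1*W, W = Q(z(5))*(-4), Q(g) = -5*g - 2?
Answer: -808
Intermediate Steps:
z(m) = 42 (z(m) = 24 - 6*(-3) = 24 + 18 = 42)
Q(g) = -2 - 5*g
W = 848 (W = (-2 - 5*42)*(-4) = (-2 - 210)*(-4) = -212*(-4) = 848)
Y(T) = 848 (Y(T) = 1*848 = 848)
s(R) = -4*R*(-11 + R) (s(R) = -2*(R + R)*(-11 + R) = -2*2*R*(-11 + R) = -4*R*(-11 + R))
s(1) - Y(3*(-1)) = 4*1*(11 - 1*1) - 1*848 = 4*1*(11 - 1) - 848 = 4*1*10 - 848 = 40 - 848 = -808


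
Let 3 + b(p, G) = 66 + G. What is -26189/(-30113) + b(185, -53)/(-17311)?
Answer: 453056649/521286143 ≈ 0.86911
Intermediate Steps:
b(p, G) = 63 + G (b(p, G) = -3 + (66 + G) = 63 + G)
-26189/(-30113) + b(185, -53)/(-17311) = -26189/(-30113) + (63 - 53)/(-17311) = -26189*(-1/30113) + 10*(-1/17311) = 26189/30113 - 10/17311 = 453056649/521286143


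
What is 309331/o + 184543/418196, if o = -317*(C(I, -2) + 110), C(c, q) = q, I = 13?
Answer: -15380371591/1789669782 ≈ -8.5940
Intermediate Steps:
o = -34236 (o = -317*(-2 + 110) = -317*108 = -34236)
309331/o + 184543/418196 = 309331/(-34236) + 184543/418196 = 309331*(-1/34236) + 184543*(1/418196) = -309331/34236 + 184543/418196 = -15380371591/1789669782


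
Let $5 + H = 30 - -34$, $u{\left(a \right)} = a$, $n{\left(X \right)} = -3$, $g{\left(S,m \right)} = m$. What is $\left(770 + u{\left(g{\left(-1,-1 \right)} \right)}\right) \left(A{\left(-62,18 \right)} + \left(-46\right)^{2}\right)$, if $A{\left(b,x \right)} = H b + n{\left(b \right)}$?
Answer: $-1188105$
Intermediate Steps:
$H = 59$ ($H = -5 + \left(30 - -34\right) = -5 + \left(30 + 34\right) = -5 + 64 = 59$)
$A{\left(b,x \right)} = -3 + 59 b$ ($A{\left(b,x \right)} = 59 b - 3 = -3 + 59 b$)
$\left(770 + u{\left(g{\left(-1,-1 \right)} \right)}\right) \left(A{\left(-62,18 \right)} + \left(-46\right)^{2}\right) = \left(770 - 1\right) \left(\left(-3 + 59 \left(-62\right)\right) + \left(-46\right)^{2}\right) = 769 \left(\left(-3 - 3658\right) + 2116\right) = 769 \left(-3661 + 2116\right) = 769 \left(-1545\right) = -1188105$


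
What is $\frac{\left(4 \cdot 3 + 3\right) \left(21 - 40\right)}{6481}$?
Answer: $- \frac{285}{6481} \approx -0.043975$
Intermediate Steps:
$\frac{\left(4 \cdot 3 + 3\right) \left(21 - 40\right)}{6481} = \left(12 + 3\right) \left(-19\right) \frac{1}{6481} = 15 \left(-19\right) \frac{1}{6481} = \left(-285\right) \frac{1}{6481} = - \frac{285}{6481}$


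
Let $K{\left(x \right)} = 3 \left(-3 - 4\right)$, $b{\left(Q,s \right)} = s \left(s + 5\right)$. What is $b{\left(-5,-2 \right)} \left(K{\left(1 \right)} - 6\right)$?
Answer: $162$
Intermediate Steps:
$b{\left(Q,s \right)} = s \left(5 + s\right)$
$K{\left(x \right)} = -21$ ($K{\left(x \right)} = 3 \left(-7\right) = -21$)
$b{\left(-5,-2 \right)} \left(K{\left(1 \right)} - 6\right) = - 2 \left(5 - 2\right) \left(-21 - 6\right) = \left(-2\right) 3 \left(-27\right) = \left(-6\right) \left(-27\right) = 162$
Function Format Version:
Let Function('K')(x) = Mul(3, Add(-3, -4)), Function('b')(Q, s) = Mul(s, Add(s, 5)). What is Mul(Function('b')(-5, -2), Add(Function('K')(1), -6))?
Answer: 162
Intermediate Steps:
Function('b')(Q, s) = Mul(s, Add(5, s))
Function('K')(x) = -21 (Function('K')(x) = Mul(3, -7) = -21)
Mul(Function('b')(-5, -2), Add(Function('K')(1), -6)) = Mul(Mul(-2, Add(5, -2)), Add(-21, -6)) = Mul(Mul(-2, 3), -27) = Mul(-6, -27) = 162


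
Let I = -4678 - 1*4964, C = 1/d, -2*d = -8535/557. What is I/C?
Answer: -41147235/557 ≈ -73873.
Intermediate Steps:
d = 8535/1114 (d = -(-8535)/(2*557) = -½*(-8535/557) = 8535/1114 ≈ 7.6616)
C = 1114/8535 (C = 1/(8535/1114) = 1114/8535 ≈ 0.13052)
I = -9642 (I = -4678 - 4964 = -9642)
I/C = -9642/1114/8535 = -9642*8535/1114 = -41147235/557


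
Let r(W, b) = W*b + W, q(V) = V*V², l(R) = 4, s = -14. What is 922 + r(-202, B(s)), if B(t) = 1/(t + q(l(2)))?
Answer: 17899/25 ≈ 715.96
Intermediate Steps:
q(V) = V³
B(t) = 1/(64 + t) (B(t) = 1/(t + 4³) = 1/(t + 64) = 1/(64 + t))
r(W, b) = W + W*b
922 + r(-202, B(s)) = 922 - 202*(1 + 1/(64 - 14)) = 922 - 202*(1 + 1/50) = 922 - 202*51/50 = 922 - 5151/25 = 17899/25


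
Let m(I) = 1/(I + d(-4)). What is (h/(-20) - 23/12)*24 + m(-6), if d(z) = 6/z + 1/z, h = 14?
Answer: -9754/155 ≈ -62.929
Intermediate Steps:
d(z) = 7/z (d(z) = 6/z + 1/z = 7/z)
m(I) = 1/(-7/4 + I) (m(I) = 1/(I + 7/(-4)) = 1/(I + 7*(-¼)) = 1/(I - 7/4) = 1/(-7/4 + I))
(h/(-20) - 23/12)*24 + m(-6) = (14/(-20) - 23/12)*24 + 4/(-7 + 4*(-6)) = (14*(-1/20) - 23*1/12)*24 + 4/(-7 - 24) = (-7/10 - 23/12)*24 + 4/(-31) = -157/60*24 + 4*(-1/31) = -314/5 - 4/31 = -9754/155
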